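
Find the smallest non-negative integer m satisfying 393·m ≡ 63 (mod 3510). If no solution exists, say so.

411

gcd(393, 3510) = 3, and 3 | 63, so solutions exist.
Divide through by 3: 131·m = 21 (mod 1170).
131⁻¹ ≡ 911 (mod 1170).
m ≡ 911·21 ≡ 411 (mod 1170).
The smallest non-negative solution is m = 411.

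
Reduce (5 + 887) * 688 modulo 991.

5 + 887 = 892
892 * 688 = 613696 ≡ 267 (mod 991)

267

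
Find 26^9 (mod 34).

26

Using repeated squaring:
26^1 ≡ 26 (mod 34)
26^2 ≡ 26^2 = 676 ≡ 30 (mod 34)
26^4 ≡ 30^2 = 900 ≡ 16 (mod 34)
26^8 ≡ 16^2 = 256 ≡ 18 (mod 34)
26^9 = 26^8 * 26^1 ≡ 18 * 26 (mod 34).
18 * 26 = 468 ≡ 26 (mod 34).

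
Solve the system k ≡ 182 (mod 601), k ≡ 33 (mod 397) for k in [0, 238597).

601⁻¹ mod 397: 601·325 ≡ 1 (mod 397), so 601⁻¹ ≡ 325.
k = 182 + 601·((33 − 182)·325 mod 397) = 182 + 601·9 = 5591.
Check: 5591 mod 601 = 182, 5591 mod 397 = 33. ✓

5591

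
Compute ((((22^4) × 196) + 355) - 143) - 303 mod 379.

130

(22)^4 ≡ 34 (mod 379)
34 × 196 = 6664 ≡ 221 (mod 379)
221 + 355 = 576 ≡ 197 (mod 379)
197 - 143 = 54
54 - 303 = -249 ≡ 130 (mod 379)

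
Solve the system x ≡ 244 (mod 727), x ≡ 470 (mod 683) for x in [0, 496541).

432809

727⁻¹ mod 683: 727×326 ≡ 1 (mod 683), so 727⁻¹ ≡ 326.
x = 244 + 727×((470 − 244)×326 mod 683) = 244 + 727×595 = 432809.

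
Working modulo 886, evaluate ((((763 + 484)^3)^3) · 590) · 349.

763 + 484 = 1247 ≡ 361 (mod 886)
(361)^3 ≡ 167 (mod 886)
(167)^3 ≡ 647 (mod 886)
647 · 590 = 381730 ≡ 750 (mod 886)
750 · 349 = 261750 ≡ 380 (mod 886)

380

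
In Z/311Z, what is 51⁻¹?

61

311 = 6*51 + 5
51 = 10*5 + 1
5 = 5*1 + 0
gcd(51, 311) = 1, so the inverse exists.
Bézout: 1 = −10*311 + 61*51.
So 51⁻¹ ≡ 61 (mod 311).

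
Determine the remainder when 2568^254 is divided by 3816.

1944

By square-and-multiply:
254 in binary is 11111110, i.e. 254 = 128 + 64 + 32 + 16 + 8 + 4 + 2.
2568^1 ≡ 2568 (mod 3816)
2568^2 ≡ 2568^2 = 6594624 ≡ 576 (mod 3816)
2568^4 ≡ 576^2 = 331776 ≡ 3600 (mod 3816)
2568^8 ≡ 3600^2 = 12960000 ≡ 864 (mod 3816)
2568^16 ≡ 864^2 = 746496 ≡ 2376 (mod 3816)
2568^32 ≡ 2376^2 = 5645376 ≡ 1512 (mod 3816)
2568^64 ≡ 1512^2 = 2286144 ≡ 360 (mod 3816)
2568^128 ≡ 360^2 = 129600 ≡ 3672 (mod 3816)
2568^254 = 2568^128 × 2568^64 × 2568^32 × 2568^16 × 2568^8 × 2568^4 × 2568^2 ≡ 3672 × 360 × 1512 × 2376 × 864 × 3600 × 576 (mod 3816).
Accumulate the product:
3672 × 360 = 1321920 ≡ 1584
1584 × 1512 = 2395008 ≡ 2376
2376 × 2376 = 5645376 ≡ 1512
1512 × 864 = 1306368 ≡ 1296
1296 × 3600 = 4665600 ≡ 2448
2448 × 576 = 1410048 ≡ 1944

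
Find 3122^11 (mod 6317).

1677

Using repeated squaring:
11 in binary is 1011, i.e. 11 = 8 + 2 + 1.
3122^1 ≡ 3122 (mod 6317)
3122^2 ≡ 3122^2 = 9746884 ≡ 6070 (mod 6317)
3122^4 ≡ 6070^2 = 36844900 ≡ 4156 (mod 6317)
3122^8 ≡ 4156^2 = 17272336 ≡ 1658 (mod 6317)
3122^11 = 3122^8 * 3122^2 * 3122^1 ≡ 1658 * 6070 * 3122 (mod 6317).
Accumulate the product:
1658 * 6070 = 10064060 ≡ 1079
1079 * 3122 = 3368638 ≡ 1677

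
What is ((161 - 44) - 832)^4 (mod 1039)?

161 - 44 = 117
117 - 832 = -715 ≡ 324 (mod 1039)
(324)^4 ≡ 330 (mod 1039)

330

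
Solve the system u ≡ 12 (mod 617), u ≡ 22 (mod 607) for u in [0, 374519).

629

617⁻¹ mod 607: 617×425 ≡ 1 (mod 607), so 617⁻¹ ≡ 425.
u = 12 + 617×((22 − 12)×425 mod 607) = 12 + 617×1 = 629.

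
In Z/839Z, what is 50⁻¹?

688

Apply the Euclidean algorithm and back-substitute:
839 = 16·50 + 39
50 = 1·39 + 11
39 = 3·11 + 6
11 = 1·6 + 5
6 = 1·5 + 1
5 = 5·1 + 0
gcd(50, 839) = 1, so the inverse exists.
Bézout: 1 = 9·839 − 151·50.
So 50⁻¹ ≡ −151 ≡ 688 (mod 839).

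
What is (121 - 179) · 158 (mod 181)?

67

121 - 179 = -58 ≡ 123 (mod 181)
123 · 158 = 19434 ≡ 67 (mod 181)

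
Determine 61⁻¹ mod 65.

Apply the Euclidean algorithm and back-substitute:
65 = 1*61 + 4
61 = 15*4 + 1
4 = 4*1 + 0
gcd(61, 65) = 1, so the inverse exists.
Back-substitute for 1:
1 = 1*61 − 15*4
  = −15*65 + 16*61
So 61⁻¹ ≡ 16 (mod 65).

16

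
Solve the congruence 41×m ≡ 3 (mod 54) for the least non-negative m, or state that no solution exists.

33

gcd(41, 54) = 1, so a unique solution mod 54 exists.
41⁻¹ ≡ 29 (mod 54).
m ≡ 29×3 ≡ 33 (mod 54).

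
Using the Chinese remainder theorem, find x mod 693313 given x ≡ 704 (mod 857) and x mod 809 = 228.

857⁻¹ mod 809: 857×118 ≡ 1 (mod 809), so 857⁻¹ ≡ 118.
x = 704 + 857×((228 − 704)×118 mod 809) = 704 + 857×462 = 396638.
Check: 396638 mod 857 = 704, 396638 mod 809 = 228. ✓

396638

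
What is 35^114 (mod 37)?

27

By square-and-multiply:
35^1 ≡ 35 (mod 37)
35^2 ≡ 35^2 = 1225 ≡ 4 (mod 37)
35^4 ≡ 4^2 = 16 (mod 37)
35^8 ≡ 16^2 = 256 ≡ 34 (mod 37)
35^16 ≡ 34^2 = 1156 ≡ 9 (mod 37)
35^32 ≡ 9^2 = 81 ≡ 7 (mod 37)
35^64 ≡ 7^2 = 49 ≡ 12 (mod 37)
35^114 = 35^64 × 35^32 × 35^16 × 35^2 ≡ 12 × 7 × 9 × 4 (mod 37).
Accumulate the product:
12 × 7 = 84 ≡ 10
10 × 9 = 90 ≡ 16
16 × 4 = 64 ≡ 27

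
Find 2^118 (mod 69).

By square-and-multiply:
118 in binary is 1110110, i.e. 118 = 64 + 32 + 16 + 4 + 2.
2^1 ≡ 2 (mod 69)
2^2 ≡ 2^2 = 4 (mod 69)
2^4 ≡ 4^2 = 16 (mod 69)
2^8 ≡ 16^2 = 256 ≡ 49 (mod 69)
2^16 ≡ 49^2 = 2401 ≡ 55 (mod 69)
2^32 ≡ 55^2 = 3025 ≡ 58 (mod 69)
2^64 ≡ 58^2 = 3364 ≡ 52 (mod 69)
2^118 = 2^64 · 2^32 · 2^16 · 2^4 · 2^2 ≡ 52 · 58 · 55 · 16 · 4 (mod 69).
Accumulate the product:
52 · 58 = 3016 ≡ 49
49 · 55 = 2695 ≡ 4
4 · 16 = 64
64 · 4 = 256 ≡ 49

49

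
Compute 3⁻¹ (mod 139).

By the extended Euclidean algorithm:
139 = 46*3 + 1
3 = 3*1 + 0
gcd(3, 139) = 1, so the inverse exists.
Back-substitute for 1:
1 = 1*139 − 46*3
So 3⁻¹ ≡ −46 ≡ 93 (mod 139).

93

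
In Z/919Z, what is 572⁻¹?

Apply the Euclidean algorithm and back-substitute:
919 = 1*572 + 347
572 = 1*347 + 225
347 = 1*225 + 122
225 = 1*122 + 103
122 = 1*103 + 19
103 = 5*19 + 8
19 = 2*8 + 3
8 = 2*3 + 2
3 = 1*2 + 1
2 = 2*1 + 0
gcd(572, 919) = 1, so the inverse exists.
Back-substitute for 1:
1 = 1*3 − 1*2
  = −1*8 + 3*3
  = 3*19 − 7*8
  = −7*103 + 38*19
  = 38*122 − 45*103
  = −45*225 + 83*122
  = 83*347 − 128*225
  = −128*572 + 211*347
  = 211*919 − 339*572
So 572⁻¹ ≡ −339 ≡ 580 (mod 919).

580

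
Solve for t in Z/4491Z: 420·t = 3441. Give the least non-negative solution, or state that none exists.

746

gcd(420, 4491) = 3, and 3 | 3441, so solutions exist.
Divide through by 3: 140·t ≡ 1147 (mod 1497).
140⁻¹ ≡ 1358 (mod 1497).
t ≡ 1358·1147 ≡ 746 (mod 1497).
The smallest non-negative solution is t = 746.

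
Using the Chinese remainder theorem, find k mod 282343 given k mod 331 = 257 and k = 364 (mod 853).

331⁻¹ mod 853: 331·786 ≡ 1 (mod 853), so 331⁻¹ ≡ 786.
k = 257 + 331·((364 − 257)·786 mod 853) = 257 + 331·508 = 168405.

168405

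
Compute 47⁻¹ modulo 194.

By the extended Euclidean algorithm:
194 = 4·47 + 6
47 = 7·6 + 5
6 = 1·5 + 1
5 = 5·1 + 0
gcd(47, 194) = 1, so the inverse exists.
Back-substitute for 1:
1 = 1·6 − 1·5
  = −1·47 + 8·6
  = 8·194 − 33·47
So 47⁻¹ ≡ −33 ≡ 161 (mod 194).

161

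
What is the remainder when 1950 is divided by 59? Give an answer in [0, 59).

3

1950 = 33·59 + 3, so 1950 ≡ 3 (mod 59).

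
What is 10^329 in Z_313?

251

By square-and-multiply:
329 in binary is 101001001, i.e. 329 = 256 + 64 + 8 + 1.
10^1 ≡ 10 (mod 313)
10^2 ≡ 10^2 = 100 (mod 313)
10^4 ≡ 100^2 = 10000 ≡ 297 (mod 313)
10^8 ≡ 297^2 = 88209 ≡ 256 (mod 313)
10^16 ≡ 256^2 = 65536 ≡ 119 (mod 313)
10^32 ≡ 119^2 = 14161 ≡ 76 (mod 313)
10^64 ≡ 76^2 = 5776 ≡ 142 (mod 313)
10^128 ≡ 142^2 = 20164 ≡ 132 (mod 313)
10^256 ≡ 132^2 = 17424 ≡ 209 (mod 313)
10^329 = 10^256 × 10^64 × 10^8 × 10^1 ≡ 209 × 142 × 256 × 10 (mod 313).
Accumulate the product:
209 × 142 = 29678 ≡ 256
256 × 256 = 65536 ≡ 119
119 × 10 = 1190 ≡ 251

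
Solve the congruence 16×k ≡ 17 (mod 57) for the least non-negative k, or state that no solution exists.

gcd(16, 57) = 1, so a unique solution mod 57 exists.
16⁻¹ ≡ 25 (mod 57).
k ≡ 25×17 ≡ 26 (mod 57).

26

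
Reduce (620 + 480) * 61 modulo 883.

620 + 480 = 1100 ≡ 217 (mod 883)
217 * 61 = 13237 ≡ 875 (mod 883)

875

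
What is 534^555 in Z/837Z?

621

Using repeated squaring:
555 in binary is 1000101011, i.e. 555 = 512 + 32 + 8 + 2 + 1.
534^1 ≡ 534 (mod 837)
534^2 ≡ 534^2 = 285156 ≡ 576 (mod 837)
534^4 ≡ 576^2 = 331776 ≡ 324 (mod 837)
534^8 ≡ 324^2 = 104976 ≡ 351 (mod 837)
534^16 ≡ 351^2 = 123201 ≡ 162 (mod 837)
534^32 ≡ 162^2 = 26244 ≡ 297 (mod 837)
534^64 ≡ 297^2 = 88209 ≡ 324 (mod 837)
534^128 ≡ 324^2 = 104976 ≡ 351 (mod 837)
534^256 ≡ 351^2 = 123201 ≡ 162 (mod 837)
534^512 ≡ 162^2 = 26244 ≡ 297 (mod 837)
534^555 = 534^512 * 534^32 * 534^8 * 534^2 * 534^1 ≡ 297 * 297 * 351 * 576 * 534 (mod 837).
Accumulate the product:
297 * 297 = 88209 ≡ 324
324 * 351 = 113724 ≡ 729
729 * 576 = 419904 ≡ 567
567 * 534 = 302778 ≡ 621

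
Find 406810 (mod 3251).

435

406810 = 125×3251 + 435, so 406810 ≡ 435 (mod 3251).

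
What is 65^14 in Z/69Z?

14 in binary is 1110, i.e. 14 = 8 + 4 + 2.
65^1 ≡ 65 (mod 69)
65^2 ≡ 65^2 = 4225 ≡ 16 (mod 69)
65^4 ≡ 16^2 = 256 ≡ 49 (mod 69)
65^8 ≡ 49^2 = 2401 ≡ 55 (mod 69)
65^14 = 65^8 * 65^4 * 65^2 ≡ 55 * 49 * 16 (mod 69).
Accumulate the product:
55 * 49 = 2695 ≡ 4
4 * 16 = 64

64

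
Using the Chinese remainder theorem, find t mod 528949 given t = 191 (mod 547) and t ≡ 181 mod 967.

547⁻¹ mod 967: 547×99 ≡ 1 (mod 967), so 547⁻¹ ≡ 99.
t = 191 + 547×((181 − 191)×99 mod 967) = 191 + 547×944 = 516559.
Check: 516559 mod 547 = 191, 516559 mod 967 = 181. ✓

516559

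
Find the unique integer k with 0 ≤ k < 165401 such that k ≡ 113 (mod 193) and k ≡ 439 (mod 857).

146986

193⁻¹ mod 857: 193*373 ≡ 1 (mod 857), so 193⁻¹ ≡ 373.
k = 113 + 193*((439 − 113)*373 mod 857) = 113 + 193*761 = 146986.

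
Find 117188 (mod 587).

117188 = 199×587 + 375, so 117188 ≡ 375 (mod 587).

375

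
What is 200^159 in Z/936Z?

8

Using repeated squaring:
159 in binary is 10011111, i.e. 159 = 128 + 16 + 8 + 4 + 2 + 1.
200^1 ≡ 200 (mod 936)
200^2 ≡ 200^2 = 40000 ≡ 688 (mod 936)
200^4 ≡ 688^2 = 473344 ≡ 664 (mod 936)
200^8 ≡ 664^2 = 440896 ≡ 40 (mod 936)
200^16 ≡ 40^2 = 1600 ≡ 664 (mod 936)
200^32 ≡ 664^2 = 440896 ≡ 40 (mod 936)
200^64 ≡ 40^2 = 1600 ≡ 664 (mod 936)
200^128 ≡ 664^2 = 440896 ≡ 40 (mod 936)
200^159 = 200^128 · 200^16 · 200^8 · 200^4 · 200^2 · 200^1 ≡ 40 · 664 · 40 · 664 · 688 · 200 (mod 936).
Accumulate the product:
40 · 664 = 26560 ≡ 352
352 · 40 = 14080 ≡ 40
40 · 664 = 26560 ≡ 352
352 · 688 = 242176 ≡ 688
688 · 200 = 137600 ≡ 8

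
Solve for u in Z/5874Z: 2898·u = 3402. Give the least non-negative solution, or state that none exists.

gcd(2898, 5874) = 6, and 6 | 3402, so solutions exist.
Divide through by 6: 483·u ≡ 567 mod 979.
483⁻¹ ≡ 527 (mod 979).
u ≡ 527·567 ≡ 214 (mod 979).
The smallest non-negative solution is u = 214.

214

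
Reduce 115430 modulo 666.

212

115430 = 173×666 + 212, so 115430 ≡ 212 (mod 666).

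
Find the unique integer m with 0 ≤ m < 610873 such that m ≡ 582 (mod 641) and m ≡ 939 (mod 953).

40965

641⁻¹ mod 953: 641*785 ≡ 1 (mod 953), so 641⁻¹ ≡ 785.
m = 582 + 641*((939 − 582)*785 mod 953) = 582 + 641*63 = 40965.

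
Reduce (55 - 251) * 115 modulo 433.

409

55 - 251 = -196 ≡ 237 (mod 433)
237 * 115 = 27255 ≡ 409 (mod 433)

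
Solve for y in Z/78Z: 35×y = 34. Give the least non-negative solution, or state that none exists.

50

gcd(35, 78) = 1, so a unique solution mod 78 exists.
35⁻¹ ≡ 29 (mod 78).
y ≡ 29×34 ≡ 50 (mod 78).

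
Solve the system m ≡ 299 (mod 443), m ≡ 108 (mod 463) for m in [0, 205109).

35296

443⁻¹ mod 463: 443×162 ≡ 1 (mod 463), so 443⁻¹ ≡ 162.
m = 299 + 443×((108 − 299)×162 mod 463) = 299 + 443×79 = 35296.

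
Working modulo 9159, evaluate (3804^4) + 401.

5687

(3804)^4 ≡ 5286 (mod 9159)
5286 + 401 = 5687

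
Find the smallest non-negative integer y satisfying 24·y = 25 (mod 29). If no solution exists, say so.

gcd(24, 29) = 1, so a unique solution mod 29 exists.
24⁻¹ ≡ 23 (mod 29).
y ≡ 23·25 ≡ 24 (mod 29).

24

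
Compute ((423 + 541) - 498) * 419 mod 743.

423 + 541 = 964 ≡ 221 (mod 743)
221 - 498 = -277 ≡ 466 (mod 743)
466 * 419 = 195254 ≡ 588 (mod 743)

588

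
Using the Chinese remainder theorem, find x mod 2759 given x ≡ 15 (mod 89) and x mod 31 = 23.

89⁻¹ mod 31: 89×23 ≡ 1 (mod 31), so 89⁻¹ ≡ 23.
x = 15 + 89×((23 − 15)×23 mod 31) = 15 + 89×29 = 2596.
Check: 2596 mod 89 = 15, 2596 mod 31 = 23. ✓

2596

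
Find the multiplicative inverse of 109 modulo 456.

205

456 = 4*109 + 20
109 = 5*20 + 9
20 = 2*9 + 2
9 = 4*2 + 1
2 = 2*1 + 0
gcd(109, 456) = 1, so the inverse exists.
Back-substitute for 1:
1 = 1*9 − 4*2
  = −4*20 + 9*9
  = 9*109 − 49*20
  = −49*456 + 205*109
So 109⁻¹ ≡ 205 (mod 456).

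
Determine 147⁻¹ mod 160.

Apply the Euclidean algorithm and back-substitute:
160 = 1*147 + 13
147 = 11*13 + 4
13 = 3*4 + 1
4 = 4*1 + 0
gcd(147, 160) = 1, so the inverse exists.
Back-substitute for 1:
1 = 1*13 − 3*4
  = −3*147 + 34*13
  = 34*160 − 37*147
So 147⁻¹ ≡ −37 ≡ 123 (mod 160).

123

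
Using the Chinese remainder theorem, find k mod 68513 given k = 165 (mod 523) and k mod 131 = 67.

51419

523⁻¹ mod 131: 523*130 ≡ 1 (mod 131), so 523⁻¹ ≡ 130.
k = 165 + 523*((67 − 165)*130 mod 131) = 165 + 523*98 = 51419.
Check: 51419 mod 523 = 165, 51419 mod 131 = 67. ✓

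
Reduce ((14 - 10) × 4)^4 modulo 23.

9

14 - 10 = 4
4 × 4 = 16
(16)^4 ≡ 9 (mod 23)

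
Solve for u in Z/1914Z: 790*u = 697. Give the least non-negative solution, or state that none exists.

gcd(790, 1914) = 2, and 2 does not divide 697.
So the congruence has no solution.

no solution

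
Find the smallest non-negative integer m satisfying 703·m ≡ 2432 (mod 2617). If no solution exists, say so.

gcd(703, 2617) = 1, so a unique solution mod 2617 exists.
703⁻¹ ≡ 510 (mod 2617).
m ≡ 510·2432 ≡ 2479 (mod 2617).

2479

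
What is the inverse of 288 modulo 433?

215

Run the extended Euclidean algorithm:
433 = 1×288 + 145
288 = 1×145 + 143
145 = 1×143 + 2
143 = 71×2 + 1
2 = 2×1 + 0
gcd(288, 433) = 1, so the inverse exists.
Back-substitute for 1:
1 = 1×143 − 71×2
  = −71×145 + 72×143
  = 72×288 − 143×145
  = −143×433 + 215×288
So 288⁻¹ ≡ 215 (mod 433).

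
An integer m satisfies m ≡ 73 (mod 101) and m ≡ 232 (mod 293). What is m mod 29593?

7850

101⁻¹ mod 293: 101×264 ≡ 1 (mod 293), so 101⁻¹ ≡ 264.
m = 73 + 101×((232 − 73)×264 mod 293) = 73 + 101×77 = 7850.
Check: 7850 mod 101 = 73, 7850 mod 293 = 232. ✓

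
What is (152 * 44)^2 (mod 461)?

152 * 44 = 6688 ≡ 234 (mod 461)
(234)^2 ≡ 358 (mod 461)

358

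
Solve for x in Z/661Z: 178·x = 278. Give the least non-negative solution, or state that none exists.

gcd(178, 661) = 1, so a unique solution mod 661 exists.
178⁻¹ ≡ 26 (mod 661).
x ≡ 26·278 ≡ 618 (mod 661).

618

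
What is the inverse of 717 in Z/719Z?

359

Apply the Euclidean algorithm and back-substitute:
719 = 1×717 + 2
717 = 358×2 + 1
2 = 2×1 + 0
gcd(717, 719) = 1, so the inverse exists.
Back-substitute for 1:
1 = 1×717 − 358×2
  = −358×719 + 359×717
So 717⁻¹ ≡ 359 (mod 719).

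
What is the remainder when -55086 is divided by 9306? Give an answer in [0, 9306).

750

-55086 = -6*9306 + 750, so -55086 ≡ 750 (mod 9306).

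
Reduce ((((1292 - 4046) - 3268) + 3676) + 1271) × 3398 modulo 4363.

1292 - 4046 = -2754 ≡ 1609 (mod 4363)
1609 - 3268 = -1659 ≡ 2704 (mod 4363)
2704 + 3676 = 6380 ≡ 2017 (mod 4363)
2017 + 1271 = 3288
3288 × 3398 = 11172624 ≡ 3344 (mod 4363)

3344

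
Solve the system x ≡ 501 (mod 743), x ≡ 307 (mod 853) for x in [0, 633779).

743⁻¹ mod 853: 743×442 ≡ 1 (mod 853), so 743⁻¹ ≡ 442.
x = 501 + 743×((307 − 501)×442 mod 853) = 501 + 743×405 = 301416.
Check: 301416 mod 743 = 501, 301416 mod 853 = 307. ✓

301416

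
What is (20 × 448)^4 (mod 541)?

369

20 × 448 = 8960 ≡ 304 (mod 541)
(304)^4 ≡ 369 (mod 541)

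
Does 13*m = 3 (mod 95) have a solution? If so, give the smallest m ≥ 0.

66

gcd(13, 95) = 1, so a unique solution mod 95 exists.
13⁻¹ ≡ 22 (mod 95).
m ≡ 22*3 ≡ 66 (mod 95).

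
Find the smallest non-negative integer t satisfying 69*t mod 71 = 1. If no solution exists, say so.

35

gcd(69, 71) = 1, so a unique solution mod 71 exists.
69⁻¹ ≡ 35 (mod 71).
t ≡ 35*1 ≡ 35 (mod 71).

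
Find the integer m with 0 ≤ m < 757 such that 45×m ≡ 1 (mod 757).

757 = 16·45 + 37
45 = 1·37 + 8
37 = 4·8 + 5
8 = 1·5 + 3
5 = 1·3 + 2
3 = 1·2 + 1
2 = 2·1 + 0
gcd(45, 757) = 1, so the inverse exists.
Back-substitute for 1:
1 = 1·3 − 1·2
  = −1·5 + 2·3
  = 2·8 − 3·5
  = −3·37 + 14·8
  = 14·45 − 17·37
  = −17·757 + 286·45
So 45⁻¹ ≡ 286 (mod 757).

286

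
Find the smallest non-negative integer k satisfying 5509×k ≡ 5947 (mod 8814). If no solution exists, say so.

1753

gcd(5509, 8814) = 1, so a unique solution mod 8814 exists.
5509⁻¹ ≡ 4411 (mod 8814).
k ≡ 4411×5947 ≡ 1753 (mod 8814).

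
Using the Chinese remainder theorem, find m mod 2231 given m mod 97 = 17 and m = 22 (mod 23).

114

97⁻¹ mod 23: 97×14 ≡ 1 (mod 23), so 97⁻¹ ≡ 14.
m = 17 + 97×((22 − 17)×14 mod 23) = 17 + 97×1 = 114.
Check: 114 mod 97 = 17, 114 mod 23 = 22. ✓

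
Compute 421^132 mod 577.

Compute successive squares:
132 in binary is 10000100, i.e. 132 = 128 + 4.
421^1 ≡ 421 (mod 577)
421^2 ≡ 421^2 = 177241 ≡ 102 (mod 577)
421^4 ≡ 102^2 = 10404 ≡ 18 (mod 577)
421^8 ≡ 18^2 = 324 (mod 577)
421^16 ≡ 324^2 = 104976 ≡ 539 (mod 577)
421^32 ≡ 539^2 = 290521 ≡ 290 (mod 577)
421^64 ≡ 290^2 = 84100 ≡ 435 (mod 577)
421^128 ≡ 435^2 = 189225 ≡ 546 (mod 577)
421^132 = 421^128 × 421^4 ≡ 546 × 18 (mod 577).
546 × 18 = 9828 ≡ 19 (mod 577).

19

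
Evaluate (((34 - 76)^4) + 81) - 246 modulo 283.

229

34 - 76 = -42 ≡ 241 (mod 283)
(241)^4 ≡ 111 (mod 283)
111 + 81 = 192
192 - 246 = -54 ≡ 229 (mod 283)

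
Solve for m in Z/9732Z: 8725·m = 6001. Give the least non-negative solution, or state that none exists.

gcd(8725, 9732) = 1, so a unique solution mod 9732 exists.
8725⁻¹ ≡ 5557 (mod 9732).
m ≡ 5557·6001 ≡ 5725 (mod 9732).

5725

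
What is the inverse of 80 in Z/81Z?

80

Apply the Euclidean algorithm and back-substitute:
81 = 1·80 + 1
80 = 80·1 + 0
gcd(80, 81) = 1, so the inverse exists.
Back-substitute for 1:
1 = 1·81 − 1·80
So 80⁻¹ ≡ −1 ≡ 80 (mod 81).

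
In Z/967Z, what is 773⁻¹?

643

967 = 1·773 + 194
773 = 3·194 + 191
194 = 1·191 + 3
191 = 63·3 + 2
3 = 1·2 + 1
2 = 2·1 + 0
gcd(773, 967) = 1, so the inverse exists.
Bézout: 1 = 259·967 − 324·773.
So 773⁻¹ ≡ −324 ≡ 643 (mod 967).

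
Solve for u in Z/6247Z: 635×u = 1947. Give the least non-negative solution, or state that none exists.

gcd(635, 6247) = 1, so a unique solution mod 6247 exists.
635⁻¹ ≡ 364 (mod 6247).
u ≡ 364×1947 ≡ 2797 (mod 6247).

2797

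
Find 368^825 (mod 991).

Compute successive squares:
825 in binary is 1100111001, i.e. 825 = 512 + 256 + 32 + 16 + 8 + 1.
368^1 ≡ 368 (mod 991)
368^2 ≡ 368^2 = 135424 ≡ 648 (mod 991)
368^4 ≡ 648^2 = 419904 ≡ 711 (mod 991)
368^8 ≡ 711^2 = 505521 ≡ 111 (mod 991)
368^16 ≡ 111^2 = 12321 ≡ 429 (mod 991)
368^32 ≡ 429^2 = 184041 ≡ 706 (mod 991)
368^64 ≡ 706^2 = 498436 ≡ 954 (mod 991)
368^128 ≡ 954^2 = 910116 ≡ 378 (mod 991)
368^256 ≡ 378^2 = 142884 ≡ 180 (mod 991)
368^512 ≡ 180^2 = 32400 ≡ 688 (mod 991)
368^825 = 368^512 × 368^256 × 368^32 × 368^16 × 368^8 × 368^1 ≡ 688 × 180 × 706 × 429 × 111 × 368 (mod 991).
Accumulate the product:
688 × 180 = 123840 ≡ 956
956 × 706 = 674936 ≡ 65
65 × 429 = 27885 ≡ 137
137 × 111 = 15207 ≡ 342
342 × 368 = 125856 ≡ 990

990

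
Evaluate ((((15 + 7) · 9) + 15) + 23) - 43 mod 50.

43

15 + 7 = 22
22 · 9 = 198 ≡ 48 (mod 50)
48 + 15 = 63 ≡ 13 (mod 50)
13 + 23 = 36
36 - 43 = -7 ≡ 43 (mod 50)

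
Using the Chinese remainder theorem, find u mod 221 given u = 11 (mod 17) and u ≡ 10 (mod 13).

17⁻¹ mod 13: 17×10 ≡ 1 (mod 13), so 17⁻¹ ≡ 10.
u = 11 + 17×((10 − 11)×10 mod 13) = 11 + 17×3 = 62.
Check: 62 mod 17 = 11, 62 mod 13 = 10. ✓

62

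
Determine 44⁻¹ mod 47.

31

Run the extended Euclidean algorithm:
47 = 1·44 + 3
44 = 14·3 + 2
3 = 1·2 + 1
2 = 2·1 + 0
gcd(44, 47) = 1, so the inverse exists.
Back-substitute for 1:
1 = 1·3 − 1·2
  = −1·44 + 15·3
  = 15·47 − 16·44
So 44⁻¹ ≡ −16 ≡ 31 (mod 47).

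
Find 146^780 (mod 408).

64

Compute successive squares:
780 in binary is 1100001100, i.e. 780 = 512 + 256 + 8 + 4.
146^1 ≡ 146 (mod 408)
146^2 ≡ 146^2 = 21316 ≡ 100 (mod 408)
146^4 ≡ 100^2 = 10000 ≡ 208 (mod 408)
146^8 ≡ 208^2 = 43264 ≡ 16 (mod 408)
146^16 ≡ 16^2 = 256 (mod 408)
146^32 ≡ 256^2 = 65536 ≡ 256 (mod 408)
146^64 ≡ 256^2 = 65536 ≡ 256 (mod 408)
146^128 ≡ 256^2 = 65536 ≡ 256 (mod 408)
146^256 ≡ 256^2 = 65536 ≡ 256 (mod 408)
146^512 ≡ 256^2 = 65536 ≡ 256 (mod 408)
146^780 = 146^512 × 146^256 × 146^8 × 146^4 ≡ 256 × 256 × 16 × 208 (mod 408).
Accumulate the product:
256 × 256 = 65536 ≡ 256
256 × 16 = 4096 ≡ 16
16 × 208 = 3328 ≡ 64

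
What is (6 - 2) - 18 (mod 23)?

9

6 - 2 = 4
4 - 18 = -14 ≡ 9 (mod 23)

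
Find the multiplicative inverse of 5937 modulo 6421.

6222

By the extended Euclidean algorithm:
6421 = 1*5937 + 484
5937 = 12*484 + 129
484 = 3*129 + 97
129 = 1*97 + 32
97 = 3*32 + 1
32 = 32*1 + 0
gcd(5937, 6421) = 1, so the inverse exists.
Back-substitute for 1:
1 = 1*97 − 3*32
  = −3*129 + 4*97
  = 4*484 − 15*129
  = −15*5937 + 184*484
  = 184*6421 − 199*5937
So 5937⁻¹ ≡ −199 ≡ 6222 (mod 6421).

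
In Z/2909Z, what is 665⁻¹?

By the extended Euclidean algorithm:
2909 = 4*665 + 249
665 = 2*249 + 167
249 = 1*167 + 82
167 = 2*82 + 3
82 = 27*3 + 1
3 = 3*1 + 0
gcd(665, 2909) = 1, so the inverse exists.
Back-substitute for 1:
1 = 1*82 − 27*3
  = −27*167 + 55*82
  = 55*249 − 82*167
  = −82*665 + 219*249
  = 219*2909 − 958*665
So 665⁻¹ ≡ −958 ≡ 1951 (mod 2909).

1951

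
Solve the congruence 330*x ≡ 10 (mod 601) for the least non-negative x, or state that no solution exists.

gcd(330, 601) = 1, so a unique solution mod 601 exists.
330⁻¹ ≡ 326 (mod 601).
x ≡ 326*10 ≡ 255 (mod 601).

255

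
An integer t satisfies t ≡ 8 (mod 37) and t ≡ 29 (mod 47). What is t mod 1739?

37⁻¹ mod 47: 37*14 ≡ 1 (mod 47), so 37⁻¹ ≡ 14.
t = 8 + 37*((29 − 8)*14 mod 47) = 8 + 37*12 = 452.

452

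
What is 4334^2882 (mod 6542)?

2882 in binary is 101101000010, i.e. 2882 = 2048 + 512 + 256 + 64 + 2.
4334^1 ≡ 4334 (mod 6542)
4334^2 ≡ 4334^2 = 18783556 ≡ 1474 (mod 6542)
4334^4 ≡ 1474^2 = 2172676 ≡ 732 (mod 6542)
4334^8 ≡ 732^2 = 535824 ≡ 5922 (mod 6542)
4334^16 ≡ 5922^2 = 35070084 ≡ 4964 (mod 6542)
4334^32 ≡ 4964^2 = 24641296 ≡ 4124 (mod 6542)
4334^64 ≡ 4124^2 = 17007376 ≡ 4718 (mod 6542)
4334^128 ≡ 4718^2 = 22259524 ≡ 3640 (mod 6542)
4334^256 ≡ 3640^2 = 13249600 ≡ 2050 (mod 6542)
4334^512 ≡ 2050^2 = 4202500 ≡ 2536 (mod 6542)
4334^1024 ≡ 2536^2 = 6431296 ≡ 510 (mod 6542)
4334^2048 ≡ 510^2 = 260100 ≡ 4962 (mod 6542)
4334^2882 = 4334^2048 × 4334^512 × 4334^256 × 4334^64 × 4334^2 ≡ 4962 × 2536 × 2050 × 4718 × 1474 (mod 6542).
Accumulate the product:
4962 × 2536 = 12583632 ≡ 3366
3366 × 2050 = 6900300 ≡ 5032
5032 × 4718 = 23740976 ≡ 58
58 × 1474 = 85492 ≡ 446

446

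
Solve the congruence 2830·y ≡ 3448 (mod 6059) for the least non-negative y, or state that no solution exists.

5328

gcd(2830, 6059) = 1, so a unique solution mod 6059 exists.
2830⁻¹ ≡ 2293 (mod 6059).
y ≡ 2293·3448 ≡ 5328 (mod 6059).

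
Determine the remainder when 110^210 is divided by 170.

30

By square-and-multiply:
210 in binary is 11010010, i.e. 210 = 128 + 64 + 16 + 2.
110^1 ≡ 110 (mod 170)
110^2 ≡ 110^2 = 12100 ≡ 30 (mod 170)
110^4 ≡ 30^2 = 900 ≡ 50 (mod 170)
110^8 ≡ 50^2 = 2500 ≡ 120 (mod 170)
110^16 ≡ 120^2 = 14400 ≡ 120 (mod 170)
110^32 ≡ 120^2 = 14400 ≡ 120 (mod 170)
110^64 ≡ 120^2 = 14400 ≡ 120 (mod 170)
110^128 ≡ 120^2 = 14400 ≡ 120 (mod 170)
110^210 = 110^128 × 110^64 × 110^16 × 110^2 ≡ 120 × 120 × 120 × 30 (mod 170).
Accumulate the product:
120 × 120 = 14400 ≡ 120
120 × 120 = 14400 ≡ 120
120 × 30 = 3600 ≡ 30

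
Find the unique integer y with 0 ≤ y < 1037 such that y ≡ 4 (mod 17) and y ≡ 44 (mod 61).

837

17⁻¹ mod 61: 17·18 ≡ 1 (mod 61), so 17⁻¹ ≡ 18.
y = 4 + 17·((44 − 4)·18 mod 61) = 4 + 17·49 = 837.
Check: 837 mod 17 = 4, 837 mod 61 = 44. ✓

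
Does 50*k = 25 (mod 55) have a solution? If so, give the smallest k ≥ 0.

gcd(50, 55) = 5, and 5 | 25, so solutions exist.
Divide through by 5: 10*k mod 11 = 5.
10⁻¹ ≡ 10 (mod 11).
k ≡ 10*5 ≡ 6 (mod 11).
The smallest non-negative solution is k = 6.

6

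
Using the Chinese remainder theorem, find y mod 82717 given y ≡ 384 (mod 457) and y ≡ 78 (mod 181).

52025

457⁻¹ mod 181: 457·141 ≡ 1 (mod 181), so 457⁻¹ ≡ 141.
y = 384 + 457·((78 − 384)·141 mod 181) = 384 + 457·113 = 52025.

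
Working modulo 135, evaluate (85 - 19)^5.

85 - 19 = 66
(66)^5 ≡ 81 (mod 135)

81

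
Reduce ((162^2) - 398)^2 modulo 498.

10

(162)^2 ≡ 348 (mod 498)
348 - 398 = -50 ≡ 448 (mod 498)
(448)^2 ≡ 10 (mod 498)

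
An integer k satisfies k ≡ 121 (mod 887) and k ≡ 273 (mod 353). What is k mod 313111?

64872

887⁻¹ mod 353: 887×314 ≡ 1 (mod 353), so 887⁻¹ ≡ 314.
k = 121 + 887×((273 − 121)×314 mod 353) = 121 + 887×73 = 64872.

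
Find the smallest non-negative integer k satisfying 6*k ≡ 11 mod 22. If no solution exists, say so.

gcd(6, 22) = 2, and 2 does not divide 11.
So the congruence has no solution.

no solution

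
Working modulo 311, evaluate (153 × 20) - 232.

29

153 × 20 = 3060 ≡ 261 (mod 311)
261 - 232 = 29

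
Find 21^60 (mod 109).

16

By square-and-multiply:
21^1 ≡ 21 (mod 109)
21^2 ≡ 21^2 = 441 ≡ 5 (mod 109)
21^4 ≡ 5^2 = 25 (mod 109)
21^8 ≡ 25^2 = 625 ≡ 80 (mod 109)
21^16 ≡ 80^2 = 6400 ≡ 78 (mod 109)
21^32 ≡ 78^2 = 6084 ≡ 89 (mod 109)
21^60 = 21^32 * 21^16 * 21^8 * 21^4 ≡ 89 * 78 * 80 * 25 (mod 109).
Accumulate the product:
89 * 78 = 6942 ≡ 75
75 * 80 = 6000 ≡ 5
5 * 25 = 125 ≡ 16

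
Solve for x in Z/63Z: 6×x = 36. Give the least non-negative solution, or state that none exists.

gcd(6, 63) = 3, and 3 | 36, so solutions exist.
Divide through by 3: 2×x ≡ 12 mod 21.
2⁻¹ ≡ 11 (mod 21).
x ≡ 11×12 ≡ 6 (mod 21).
The smallest non-negative solution is x = 6.

6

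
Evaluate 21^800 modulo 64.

800 in binary is 1100100000, i.e. 800 = 512 + 256 + 32.
21^1 ≡ 21 (mod 64)
21^2 ≡ 21^2 = 441 ≡ 57 (mod 64)
21^4 ≡ 57^2 = 3249 ≡ 49 (mod 64)
21^8 ≡ 49^2 = 2401 ≡ 33 (mod 64)
21^16 ≡ 33^2 = 1089 ≡ 1 (mod 64)
21^32 ≡ 1^2 = 1 (mod 64)
21^64 ≡ 1^2 = 1 (mod 64)
21^128 ≡ 1^2 = 1 (mod 64)
21^256 ≡ 1^2 = 1 (mod 64)
21^512 ≡ 1^2 = 1 (mod 64)
21^800 = 21^512 * 21^256 * 21^32 ≡ 1 * 1 * 1 (mod 64).
Accumulate the product:
1 * 1 = 1
1 * 1 = 1

1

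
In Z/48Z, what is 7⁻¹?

48 = 6*7 + 6
7 = 1*6 + 1
6 = 6*1 + 0
gcd(7, 48) = 1, so the inverse exists.
Back-substitute for 1:
1 = 1*7 − 1*6
  = −1*48 + 7*7
So 7⁻¹ ≡ 7 (mod 48).

7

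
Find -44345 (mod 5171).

-44345 = -9*5171 + 2194, so -44345 ≡ 2194 (mod 5171).

2194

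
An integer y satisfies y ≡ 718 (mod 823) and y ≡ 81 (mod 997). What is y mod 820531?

823⁻¹ mod 997: 823×212 ≡ 1 (mod 997), so 823⁻¹ ≡ 212.
y = 718 + 823×((81 − 718)×212 mod 997) = 718 + 823×548 = 451722.
Check: 451722 mod 823 = 718, 451722 mod 997 = 81. ✓

451722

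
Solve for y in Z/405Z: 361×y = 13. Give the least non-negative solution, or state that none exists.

193

gcd(361, 405) = 1, so a unique solution mod 405 exists.
361⁻¹ ≡ 46 (mod 405).
y ≡ 46×13 ≡ 193 (mod 405).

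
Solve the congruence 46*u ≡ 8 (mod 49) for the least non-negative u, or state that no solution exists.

gcd(46, 49) = 1, so a unique solution mod 49 exists.
46⁻¹ ≡ 16 (mod 49).
u ≡ 16*8 ≡ 30 (mod 49).

30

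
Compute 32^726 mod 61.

60

Compute successive squares:
32^1 ≡ 32 (mod 61)
32^2 ≡ 32^2 = 1024 ≡ 48 (mod 61)
32^4 ≡ 48^2 = 2304 ≡ 47 (mod 61)
32^8 ≡ 47^2 = 2209 ≡ 13 (mod 61)
32^16 ≡ 13^2 = 169 ≡ 47 (mod 61)
32^32 ≡ 47^2 = 2209 ≡ 13 (mod 61)
32^64 ≡ 13^2 = 169 ≡ 47 (mod 61)
32^128 ≡ 47^2 = 2209 ≡ 13 (mod 61)
32^256 ≡ 13^2 = 169 ≡ 47 (mod 61)
32^512 ≡ 47^2 = 2209 ≡ 13 (mod 61)
32^726 = 32^512 * 32^128 * 32^64 * 32^16 * 32^4 * 32^2 ≡ 13 * 13 * 47 * 47 * 47 * 48 (mod 61).
Accumulate the product:
13 * 13 = 169 ≡ 47
47 * 47 = 2209 ≡ 13
13 * 47 = 611 ≡ 1
1 * 47 = 47
47 * 48 = 2256 ≡ 60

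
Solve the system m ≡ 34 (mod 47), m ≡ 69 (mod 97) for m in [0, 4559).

457

47⁻¹ mod 97: 47·64 ≡ 1 (mod 97), so 47⁻¹ ≡ 64.
m = 34 + 47·((69 − 34)·64 mod 97) = 34 + 47·9 = 457.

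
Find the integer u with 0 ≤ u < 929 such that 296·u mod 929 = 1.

929 = 3*296 + 41
296 = 7*41 + 9
41 = 4*9 + 5
9 = 1*5 + 4
5 = 1*4 + 1
4 = 4*1 + 0
gcd(296, 929) = 1, so the inverse exists.
Back-substitute for 1:
1 = 1*5 − 1*4
  = −1*9 + 2*5
  = 2*41 − 9*9
  = −9*296 + 65*41
  = 65*929 − 204*296
So 296⁻¹ ≡ −204 ≡ 725 (mod 929).

725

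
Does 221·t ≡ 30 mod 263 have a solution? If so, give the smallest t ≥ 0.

112

gcd(221, 263) = 1, so a unique solution mod 263 exists.
221⁻¹ ≡ 144 (mod 263).
t ≡ 144·30 ≡ 112 (mod 263).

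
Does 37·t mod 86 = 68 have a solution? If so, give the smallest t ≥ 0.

46

gcd(37, 86) = 1, so a unique solution mod 86 exists.
37⁻¹ ≡ 7 (mod 86).
t ≡ 7·68 ≡ 46 (mod 86).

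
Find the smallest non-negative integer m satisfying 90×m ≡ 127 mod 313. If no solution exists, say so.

144

gcd(90, 313) = 1, so a unique solution mod 313 exists.
90⁻¹ ≡ 80 (mod 313).
m ≡ 80×127 ≡ 144 (mod 313).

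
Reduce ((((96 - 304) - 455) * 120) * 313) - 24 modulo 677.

464

96 - 304 = -208 ≡ 469 (mod 677)
469 - 455 = 14
14 * 120 = 1680 ≡ 326 (mod 677)
326 * 313 = 102038 ≡ 488 (mod 677)
488 - 24 = 464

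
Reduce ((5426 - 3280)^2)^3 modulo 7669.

5472

5426 - 3280 = 2146
(2146)^2 ≡ 3916 (mod 7669)
(3916)^3 ≡ 5472 (mod 7669)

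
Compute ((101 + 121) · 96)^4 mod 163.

156

101 + 121 = 222 ≡ 59 (mod 163)
59 · 96 = 5664 ≡ 122 (mod 163)
(122)^4 ≡ 156 (mod 163)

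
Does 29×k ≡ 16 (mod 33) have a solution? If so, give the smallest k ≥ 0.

gcd(29, 33) = 1, so a unique solution mod 33 exists.
29⁻¹ ≡ 8 (mod 33).
k ≡ 8×16 ≡ 29 (mod 33).

29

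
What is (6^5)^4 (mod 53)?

10

(6)^5 ≡ 38 (mod 53)
(38)^4 ≡ 10 (mod 53)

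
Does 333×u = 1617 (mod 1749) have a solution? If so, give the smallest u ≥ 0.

gcd(333, 1749) = 3, and 3 | 1617, so solutions exist.
Divide through by 3: 111×u ≡ 539 (mod 583).
111⁻¹ ≡ 562 (mod 583).
u ≡ 562×539 ≡ 341 (mod 583).
The smallest non-negative solution is u = 341.

341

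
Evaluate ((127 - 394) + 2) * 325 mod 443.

260

127 - 394 = -267 ≡ 176 (mod 443)
176 + 2 = 178
178 * 325 = 57850 ≡ 260 (mod 443)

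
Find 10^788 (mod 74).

788 in binary is 1100010100, i.e. 788 = 512 + 256 + 16 + 4.
10^1 ≡ 10 (mod 74)
10^2 ≡ 10^2 = 100 ≡ 26 (mod 74)
10^4 ≡ 26^2 = 676 ≡ 10 (mod 74)
10^8 ≡ 10^2 = 100 ≡ 26 (mod 74)
10^16 ≡ 26^2 = 676 ≡ 10 (mod 74)
10^32 ≡ 10^2 = 100 ≡ 26 (mod 74)
10^64 ≡ 26^2 = 676 ≡ 10 (mod 74)
10^128 ≡ 10^2 = 100 ≡ 26 (mod 74)
10^256 ≡ 26^2 = 676 ≡ 10 (mod 74)
10^512 ≡ 10^2 = 100 ≡ 26 (mod 74)
10^788 = 10^512 · 10^256 · 10^16 · 10^4 ≡ 26 · 10 · 10 · 10 (mod 74).
Accumulate the product:
26 · 10 = 260 ≡ 38
38 · 10 = 380 ≡ 10
10 · 10 = 100 ≡ 26

26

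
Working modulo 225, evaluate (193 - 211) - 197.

193 - 211 = -18 ≡ 207 (mod 225)
207 - 197 = 10

10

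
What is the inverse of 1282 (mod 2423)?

Apply the Euclidean algorithm and back-substitute:
2423 = 1·1282 + 1141
1282 = 1·1141 + 141
1141 = 8·141 + 13
141 = 10·13 + 11
13 = 1·11 + 2
11 = 5·2 + 1
2 = 2·1 + 0
gcd(1282, 2423) = 1, so the inverse exists.
Back-substitute for 1:
1 = 1·11 − 5·2
  = −5·13 + 6·11
  = 6·141 − 65·13
  = −65·1141 + 526·141
  = 526·1282 − 591·1141
  = −591·2423 + 1117·1282
So 1282⁻¹ ≡ 1117 (mod 2423).

1117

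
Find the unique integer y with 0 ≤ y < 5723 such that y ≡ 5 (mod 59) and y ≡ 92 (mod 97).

2129

59⁻¹ mod 97: 59·74 ≡ 1 (mod 97), so 59⁻¹ ≡ 74.
y = 5 + 59·((92 − 5)·74 mod 97) = 5 + 59·36 = 2129.
Check: 2129 mod 59 = 5, 2129 mod 97 = 92. ✓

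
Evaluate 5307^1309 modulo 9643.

7824

By square-and-multiply:
1309 in binary is 10100011101, i.e. 1309 = 1024 + 256 + 16 + 8 + 4 + 1.
5307^1 ≡ 5307 (mod 9643)
5307^2 ≡ 5307^2 = 28164249 ≡ 6689 (mod 9643)
5307^4 ≡ 6689^2 = 44742721 ≡ 8844 (mod 9643)
5307^8 ≡ 8844^2 = 78216336 ≡ 1963 (mod 9643)
5307^16 ≡ 1963^2 = 3853369 ≡ 5812 (mod 9643)
5307^32 ≡ 5812^2 = 33779344 ≡ 9558 (mod 9643)
5307^64 ≡ 9558^2 = 91355364 ≡ 7225 (mod 9643)
5307^128 ≡ 7225^2 = 52200625 ≡ 3066 (mod 9643)
5307^256 ≡ 3066^2 = 9400356 ≡ 8074 (mod 9643)
5307^512 ≡ 8074^2 = 65189476 ≡ 2796 (mod 9643)
5307^1024 ≡ 2796^2 = 7817616 ≡ 6786 (mod 9643)
5307^1309 = 5307^1024 · 5307^256 · 5307^16 · 5307^8 · 5307^4 · 5307^1 ≡ 6786 · 8074 · 5812 · 1963 · 8844 · 5307 (mod 9643).
Accumulate the product:
6786 · 8074 = 54790164 ≡ 8281
8281 · 5812 = 48129172 ≡ 959
959 · 1963 = 1882517 ≡ 2132
2132 · 8844 = 18855408 ≡ 3343
3343 · 5307 = 17741301 ≡ 7824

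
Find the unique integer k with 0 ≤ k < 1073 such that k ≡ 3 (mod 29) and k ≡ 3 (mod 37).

3

29⁻¹ mod 37: 29*23 ≡ 1 (mod 37), so 29⁻¹ ≡ 23.
k = 3 + 29*((3 − 3)*23 mod 37) = 3 + 29*0 = 3.
Check: 3 mod 29 = 3, 3 mod 37 = 3. ✓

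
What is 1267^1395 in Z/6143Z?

5573

Compute successive squares:
1395 in binary is 10101110011, i.e. 1395 = 1024 + 256 + 64 + 32 + 16 + 2 + 1.
1267^1 ≡ 1267 (mod 6143)
1267^2 ≡ 1267^2 = 1605289 ≡ 1966 (mod 6143)
1267^4 ≡ 1966^2 = 3865156 ≡ 1209 (mod 6143)
1267^8 ≡ 1209^2 = 1461681 ≡ 5790 (mod 6143)
1267^16 ≡ 5790^2 = 33524100 ≡ 1749 (mod 6143)
1267^32 ≡ 1749^2 = 3059001 ≡ 5930 (mod 6143)
1267^64 ≡ 5930^2 = 35164900 ≡ 2368 (mod 6143)
1267^128 ≡ 2368^2 = 5607424 ≡ 5008 (mod 6143)
1267^256 ≡ 5008^2 = 25080064 ≡ 4338 (mod 6143)
1267^512 ≡ 4338^2 = 18818244 ≡ 2235 (mod 6143)
1267^1024 ≡ 2235^2 = 4995225 ≡ 966 (mod 6143)
1267^1395 = 1267^1024 * 1267^256 * 1267^64 * 1267^32 * 1267^16 * 1267^2 * 1267^1 ≡ 966 * 4338 * 2368 * 5930 * 1749 * 1966 * 1267 (mod 6143).
Accumulate the product:
966 * 4338 = 4190508 ≡ 982
982 * 2368 = 2325376 ≡ 3322
3322 * 5930 = 19699460 ≡ 5002
5002 * 1749 = 8748498 ≡ 866
866 * 1966 = 1702556 ≡ 945
945 * 1267 = 1197315 ≡ 5573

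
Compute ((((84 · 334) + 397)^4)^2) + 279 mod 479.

84 · 334 = 28056 ≡ 274 (mod 479)
274 + 397 = 671 ≡ 192 (mod 479)
(192)^4 ≡ 361 (mod 479)
(361)^2 ≡ 33 (mod 479)
33 + 279 = 312

312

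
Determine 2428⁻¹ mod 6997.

1219

Run the extended Euclidean algorithm:
6997 = 2*2428 + 2141
2428 = 1*2141 + 287
2141 = 7*287 + 132
287 = 2*132 + 23
132 = 5*23 + 17
23 = 1*17 + 6
17 = 2*6 + 5
6 = 1*5 + 1
5 = 5*1 + 0
gcd(2428, 6997) = 1, so the inverse exists.
Bézout: 1 = −423*6997 + 1219*2428.
So 2428⁻¹ ≡ 1219 (mod 6997).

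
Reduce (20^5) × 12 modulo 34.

26

(20)^5 ≡ 22 (mod 34)
22 × 12 = 264 ≡ 26 (mod 34)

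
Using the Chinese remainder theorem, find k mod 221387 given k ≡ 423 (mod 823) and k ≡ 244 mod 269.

198766

823⁻¹ mod 269: 823×185 ≡ 1 (mod 269), so 823⁻¹ ≡ 185.
k = 423 + 823×((244 − 423)×185 mod 269) = 423 + 823×241 = 198766.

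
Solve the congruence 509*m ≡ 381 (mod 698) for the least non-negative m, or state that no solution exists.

419

gcd(509, 698) = 1, so a unique solution mod 698 exists.
509⁻¹ ≡ 373 (mod 698).
m ≡ 373*381 ≡ 419 (mod 698).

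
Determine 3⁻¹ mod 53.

18

Run the extended Euclidean algorithm:
53 = 17*3 + 2
3 = 1*2 + 1
2 = 2*1 + 0
gcd(3, 53) = 1, so the inverse exists.
Back-substitute for 1:
1 = 1*3 − 1*2
  = −1*53 + 18*3
So 3⁻¹ ≡ 18 (mod 53).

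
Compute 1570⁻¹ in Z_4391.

3689

4391 = 2×1570 + 1251
1570 = 1×1251 + 319
1251 = 3×319 + 294
319 = 1×294 + 25
294 = 11×25 + 19
25 = 1×19 + 6
19 = 3×6 + 1
6 = 6×1 + 0
gcd(1570, 4391) = 1, so the inverse exists.
Back-substitute for 1:
1 = 1×19 − 3×6
  = −3×25 + 4×19
  = 4×294 − 47×25
  = −47×319 + 51×294
  = 51×1251 − 200×319
  = −200×1570 + 251×1251
  = 251×4391 − 702×1570
So 1570⁻¹ ≡ −702 ≡ 3689 (mod 4391).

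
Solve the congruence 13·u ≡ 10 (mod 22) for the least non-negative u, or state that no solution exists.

gcd(13, 22) = 1, so a unique solution mod 22 exists.
13⁻¹ ≡ 17 (mod 22).
u ≡ 17·10 ≡ 16 (mod 22).

16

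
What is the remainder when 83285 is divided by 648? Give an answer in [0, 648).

341

83285 = 128×648 + 341, so 83285 ≡ 341 (mod 648).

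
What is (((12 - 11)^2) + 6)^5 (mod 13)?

12 - 11 = 1
(1)^2 ≡ 1 (mod 13)
1 + 6 = 7
(7)^5 ≡ 11 (mod 13)

11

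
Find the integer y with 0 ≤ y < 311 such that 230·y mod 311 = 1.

311 = 1*230 + 81
230 = 2*81 + 68
81 = 1*68 + 13
68 = 5*13 + 3
13 = 4*3 + 1
3 = 3*1 + 0
gcd(230, 311) = 1, so the inverse exists.
Back-substitute for 1:
1 = 1*13 − 4*3
  = −4*68 + 21*13
  = 21*81 − 25*68
  = −25*230 + 71*81
  = 71*311 − 96*230
So 230⁻¹ ≡ −96 ≡ 215 (mod 311).

215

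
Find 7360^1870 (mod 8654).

Using repeated squaring:
1870 in binary is 11101001110, i.e. 1870 = 1024 + 512 + 256 + 64 + 8 + 4 + 2.
7360^1 ≡ 7360 (mod 8654)
7360^2 ≡ 7360^2 = 54169600 ≡ 4214 (mod 8654)
7360^4 ≡ 4214^2 = 17757796 ≡ 8442 (mod 8654)
7360^8 ≡ 8442^2 = 71267364 ≡ 1674 (mod 8654)
7360^16 ≡ 1674^2 = 2802276 ≡ 7034 (mod 8654)
7360^32 ≡ 7034^2 = 49477156 ≡ 2238 (mod 8654)
7360^64 ≡ 2238^2 = 5008644 ≡ 6632 (mod 8654)
7360^128 ≡ 6632^2 = 43983424 ≡ 3796 (mod 8654)
7360^256 ≡ 3796^2 = 14409616 ≡ 706 (mod 8654)
7360^512 ≡ 706^2 = 498436 ≡ 5158 (mod 8654)
7360^1024 ≡ 5158^2 = 26604964 ≡ 2568 (mod 8654)
7360^1870 = 7360^1024 × 7360^512 × 7360^256 × 7360^64 × 7360^8 × 7360^4 × 7360^2 ≡ 2568 × 5158 × 706 × 6632 × 1674 × 8442 × 4214 (mod 8654).
Accumulate the product:
2568 × 5158 = 13245744 ≡ 5124
5124 × 706 = 3617544 ≡ 172
172 × 6632 = 1140704 ≡ 7030
7030 × 1674 = 11768220 ≡ 7434
7434 × 8442 = 62757828 ≡ 7674
7674 × 4214 = 32338236 ≡ 6892

6892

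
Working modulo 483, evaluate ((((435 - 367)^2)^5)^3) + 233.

435 - 367 = 68
(68)^2 ≡ 277 (mod 483)
(277)^5 ≡ 415 (mod 483)
(415)^3 ≡ 1 (mod 483)
1 + 233 = 234

234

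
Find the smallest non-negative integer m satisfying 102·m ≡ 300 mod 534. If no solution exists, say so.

71

gcd(102, 534) = 6, and 6 | 300, so solutions exist.
Divide through by 6: 17·m = 50 (mod 89).
17⁻¹ ≡ 21 (mod 89).
m ≡ 21·50 ≡ 71 (mod 89).
The smallest non-negative solution is m = 71.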